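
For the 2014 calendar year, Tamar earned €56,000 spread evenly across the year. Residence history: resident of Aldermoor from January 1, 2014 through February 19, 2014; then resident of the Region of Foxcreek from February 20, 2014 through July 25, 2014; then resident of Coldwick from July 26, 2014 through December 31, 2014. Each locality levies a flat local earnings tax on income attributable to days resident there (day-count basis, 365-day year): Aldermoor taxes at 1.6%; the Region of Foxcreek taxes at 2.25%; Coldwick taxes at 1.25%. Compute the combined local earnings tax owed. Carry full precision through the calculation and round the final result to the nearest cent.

€966.19

Aldermoor, January 1 – February 19, 2014: 50 days → €56,000 × 1.6% × 50/365 = €122.7397
The Region of Foxcreek, February 20 – July 25, 2014: 156 days → €56,000 × 2.25% × 156/365 = €538.5205
Coldwick, July 26 – December 31, 2014: 159 days → €56,000 × 1.25% × 159/365 = €304.9315
Total = €966.1918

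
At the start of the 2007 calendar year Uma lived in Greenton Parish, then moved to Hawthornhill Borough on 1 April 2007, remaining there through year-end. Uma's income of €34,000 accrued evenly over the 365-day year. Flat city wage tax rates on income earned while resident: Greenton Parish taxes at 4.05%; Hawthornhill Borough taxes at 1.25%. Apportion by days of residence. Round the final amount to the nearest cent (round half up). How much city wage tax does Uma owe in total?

€659.74

Greenton Parish, 1 January – 31 March 2007: 90 days → €34,000 × 4.05% × 90/365 = €339.5342
Hawthornhill Borough, 1 April – 31 December 2007: 275 days → €34,000 × 1.25% × 275/365 = €320.2055
Total = €659.7397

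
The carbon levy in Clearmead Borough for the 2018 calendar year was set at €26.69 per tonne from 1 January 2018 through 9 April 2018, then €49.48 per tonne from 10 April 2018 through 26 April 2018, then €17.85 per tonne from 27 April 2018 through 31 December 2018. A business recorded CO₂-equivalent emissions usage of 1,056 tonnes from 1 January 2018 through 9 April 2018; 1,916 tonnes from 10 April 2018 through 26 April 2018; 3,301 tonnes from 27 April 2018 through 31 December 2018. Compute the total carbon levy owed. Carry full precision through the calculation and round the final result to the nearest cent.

1 January – 9 April 2018: 1,056 tonnes at €26.69/tonne → €28184.64
10 April – 26 April 2018: 1,916 tonnes at €49.48/tonne → €94803.68
27 April – 31 December 2018: 3,301 tonnes at €17.85/tonne → €58922.85

€181911.17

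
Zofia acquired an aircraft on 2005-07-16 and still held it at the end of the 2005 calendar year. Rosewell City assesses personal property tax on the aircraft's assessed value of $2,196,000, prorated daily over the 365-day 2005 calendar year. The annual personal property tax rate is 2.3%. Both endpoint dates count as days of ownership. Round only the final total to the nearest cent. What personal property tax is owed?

Days held (2005-07-16 to 2005-12-31): 169 out of 365
Tax = $2,196,000 × 2.3% × 169/365 = $23,385.8959

$23,385.90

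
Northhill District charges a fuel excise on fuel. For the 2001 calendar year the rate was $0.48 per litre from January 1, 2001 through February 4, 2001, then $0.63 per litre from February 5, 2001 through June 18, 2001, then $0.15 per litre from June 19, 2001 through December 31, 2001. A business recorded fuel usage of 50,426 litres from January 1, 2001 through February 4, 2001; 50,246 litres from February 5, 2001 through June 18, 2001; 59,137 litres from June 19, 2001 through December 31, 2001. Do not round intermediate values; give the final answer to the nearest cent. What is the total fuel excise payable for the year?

January 1 – February 4, 2001: 50,426 litres at $0.48/litre → $24,204.48
February 5 – June 18, 2001: 50,246 litres at $0.63/litre → $31,654.98
June 19 – December 31, 2001: 59,137 litres at $0.15/litre → $8,870.55

$64,730.01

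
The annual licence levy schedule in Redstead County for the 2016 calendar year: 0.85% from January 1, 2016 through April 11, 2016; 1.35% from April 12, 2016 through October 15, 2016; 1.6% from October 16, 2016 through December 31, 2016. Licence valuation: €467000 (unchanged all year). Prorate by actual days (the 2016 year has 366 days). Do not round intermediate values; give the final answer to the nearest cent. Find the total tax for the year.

€5899.38

January 1 – April 11, 2016: 102 days at 0.85% → €467000 × 0.85% × 102/366 = €1106.2541
April 12 – October 15, 2016: 187 days at 1.35% → €467000 × 1.35% × 187/366 = €3221.1516
October 16 – December 31, 2016: 77 days at 1.6% → €467000 × 1.6% × 77/366 = €1571.9781
Total = €5899.3839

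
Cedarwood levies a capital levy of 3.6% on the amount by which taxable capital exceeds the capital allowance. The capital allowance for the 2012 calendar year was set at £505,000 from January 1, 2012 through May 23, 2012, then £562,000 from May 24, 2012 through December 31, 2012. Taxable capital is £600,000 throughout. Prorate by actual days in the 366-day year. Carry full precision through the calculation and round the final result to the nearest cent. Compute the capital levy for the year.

January 1 – May 23, 2012: 144 days, exemption £505,000 → (£600,000 − £505,000) × 3.6% × 144/366 = £1,345.5738
May 24 – December 31, 2012: 222 days, exemption £562,000 → (£600,000 − £562,000) × 3.6% × 222/366 = £829.7705
Total = £2,175.3443

£2,175.34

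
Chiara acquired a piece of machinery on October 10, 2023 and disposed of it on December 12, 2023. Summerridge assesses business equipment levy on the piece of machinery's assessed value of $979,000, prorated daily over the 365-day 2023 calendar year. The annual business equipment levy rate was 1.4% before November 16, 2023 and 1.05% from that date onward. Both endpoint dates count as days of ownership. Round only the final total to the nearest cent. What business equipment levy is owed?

October 10 – November 15, 2023: 37 days at 1.4% → $979,000 × 1.4% × 37/365 = $1,389.3753
November 16 – December 12, 2023: 27 days at 1.05% → $979,000 × 1.05% × 27/365 = $760.4014
Total = $2,149.7767

$2,149.78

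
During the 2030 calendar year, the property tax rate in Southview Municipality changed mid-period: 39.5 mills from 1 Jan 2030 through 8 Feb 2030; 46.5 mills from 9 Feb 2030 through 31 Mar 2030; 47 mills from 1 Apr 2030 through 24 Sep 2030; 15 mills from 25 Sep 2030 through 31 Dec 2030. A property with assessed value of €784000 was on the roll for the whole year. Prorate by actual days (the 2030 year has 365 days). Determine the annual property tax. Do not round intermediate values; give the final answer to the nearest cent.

1 Jan – 8 Feb 2030: 39 days at 39.5 mills → €784000 × 3.95% × 39/365 = €3308.9096
9 Feb – 31 Mar 2030: 51 days at 46.5 mills → €784000 × 4.65% × 51/365 = €5093.8521
1 Apr – 24 Sep 2030: 177 days at 47 mills → €784000 × 4.7% × 177/365 = €17868.7562
25 Sep – 31 Dec 2030: 98 days at 15 mills → €784000 × 1.5% × 98/365 = €3157.4795
Total = €29428.9973

€29429.00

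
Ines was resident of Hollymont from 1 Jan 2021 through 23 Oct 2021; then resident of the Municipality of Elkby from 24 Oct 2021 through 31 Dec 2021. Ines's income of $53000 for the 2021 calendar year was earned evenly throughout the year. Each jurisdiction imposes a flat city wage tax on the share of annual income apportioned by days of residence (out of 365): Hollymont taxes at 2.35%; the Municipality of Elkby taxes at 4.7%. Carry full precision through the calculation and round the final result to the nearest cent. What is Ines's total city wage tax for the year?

$1480.95

Hollymont, 1 Jan – 23 Oct 2021: 296 days → $53000 × 2.35% × 296/365 = $1010.0493
The Municipality of Elkby, 24 Oct – 31 Dec 2021: 69 days → $53000 × 4.7% × 69/365 = $470.9014
Total = $1480.9507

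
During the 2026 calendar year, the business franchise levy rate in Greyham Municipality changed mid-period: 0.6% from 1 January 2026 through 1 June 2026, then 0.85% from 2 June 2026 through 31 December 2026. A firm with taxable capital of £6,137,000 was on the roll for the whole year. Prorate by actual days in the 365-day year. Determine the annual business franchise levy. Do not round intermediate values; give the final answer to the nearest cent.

£45,775.29

1 January – 1 June 2026: 152 days at 0.6% → £6,137,000 × 0.6% × 152/365 = £15,334.0932
2 June – 31 December 2026: 213 days at 0.85% → £6,137,000 × 0.85% × 213/365 = £30,441.2014
Total = £45,775.2945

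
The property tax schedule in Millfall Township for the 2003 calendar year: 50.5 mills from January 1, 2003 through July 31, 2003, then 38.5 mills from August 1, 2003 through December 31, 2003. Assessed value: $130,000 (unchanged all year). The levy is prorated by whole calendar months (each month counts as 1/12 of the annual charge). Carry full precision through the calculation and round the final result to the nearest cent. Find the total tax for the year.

January 1 – July 31, 2003: 7 months at 50.5 mills → $130,000 × 5.05% × 7/12 = $3,829.5833
August 1 – December 31, 2003: 5 months at 38.5 mills → $130,000 × 3.85% × 5/12 = $2,085.4167
Total = $5,915.0000

$5,915.00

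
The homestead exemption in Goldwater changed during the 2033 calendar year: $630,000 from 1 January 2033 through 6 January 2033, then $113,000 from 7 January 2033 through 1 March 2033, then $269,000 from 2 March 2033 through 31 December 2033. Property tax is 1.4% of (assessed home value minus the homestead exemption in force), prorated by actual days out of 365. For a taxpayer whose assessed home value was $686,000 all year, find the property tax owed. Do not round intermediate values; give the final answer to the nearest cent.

$6,078.03

1 January – 6 January 2033: 6 days, exemption $630,000 → ($686,000 − $630,000) × 1.4% × 6/365 = $12.8877
7 January – 1 March 2033: 54 days, exemption $113,000 → ($686,000 − $113,000) × 1.4% × 54/365 = $1,186.8164
2 March – 31 December 2033: 305 days, exemption $269,000 → ($686,000 − $269,000) × 1.4% × 305/365 = $4,878.3288
Total = $6,078.0329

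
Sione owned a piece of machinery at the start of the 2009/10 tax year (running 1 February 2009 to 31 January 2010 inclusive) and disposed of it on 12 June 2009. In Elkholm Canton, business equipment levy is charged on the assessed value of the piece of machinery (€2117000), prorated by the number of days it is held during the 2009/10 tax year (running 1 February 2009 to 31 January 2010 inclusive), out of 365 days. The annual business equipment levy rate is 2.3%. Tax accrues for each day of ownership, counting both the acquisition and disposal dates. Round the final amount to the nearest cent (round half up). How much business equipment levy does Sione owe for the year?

€17608.80

Days held (1 February – 12 June 2009): 132 out of 365
Tax = €2117000 × 2.3% × 132/365 = €17608.8000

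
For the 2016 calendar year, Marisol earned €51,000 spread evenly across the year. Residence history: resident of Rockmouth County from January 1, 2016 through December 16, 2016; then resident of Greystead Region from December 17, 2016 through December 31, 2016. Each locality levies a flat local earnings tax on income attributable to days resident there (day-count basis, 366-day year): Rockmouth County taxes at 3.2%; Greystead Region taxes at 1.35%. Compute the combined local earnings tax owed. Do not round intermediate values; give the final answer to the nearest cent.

Rockmouth County, January 1 – December 16, 2016: 351 days → €51,000 × 3.2% × 351/366 = €1,565.1148
Greystead Region, December 17 – December 31, 2016: 15 days → €51,000 × 1.35% × 15/366 = €28.2172
Total = €1,593.3320

€1,593.33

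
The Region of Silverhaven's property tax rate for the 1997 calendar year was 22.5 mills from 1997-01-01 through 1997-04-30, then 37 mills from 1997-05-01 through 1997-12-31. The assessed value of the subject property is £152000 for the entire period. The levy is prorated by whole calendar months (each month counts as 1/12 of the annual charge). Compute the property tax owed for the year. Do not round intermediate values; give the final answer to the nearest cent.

1997-01-01 to 1997-04-30: 4 months at 22.5 mills → £152000 × 2.25% × 4/12 = £1140.0000
1997-05-01 to 1997-12-31: 8 months at 37 mills → £152000 × 3.7% × 8/12 = £3749.3333
Total = £4889.3333

£4889.33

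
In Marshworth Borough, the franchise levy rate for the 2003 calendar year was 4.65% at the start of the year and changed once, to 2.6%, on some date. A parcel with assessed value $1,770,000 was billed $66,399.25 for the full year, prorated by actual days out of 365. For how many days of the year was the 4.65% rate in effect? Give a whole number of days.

Let d = days at the first rate; then 365 − d days at the second rate.
$1,770,000 × [4.65%·d + 2.6%·(365−d)] / 365 = $66,399.25
Solving gives d = 205, so the new rate took effect on July 25, 2003.

205 days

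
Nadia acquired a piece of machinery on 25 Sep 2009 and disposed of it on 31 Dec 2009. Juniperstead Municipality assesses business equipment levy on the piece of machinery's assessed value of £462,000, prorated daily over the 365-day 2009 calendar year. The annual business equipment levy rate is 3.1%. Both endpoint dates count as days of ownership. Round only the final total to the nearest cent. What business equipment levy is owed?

Days held (25 Sep – 31 Dec 2009): 98 out of 365
Tax = £462,000 × 3.1% × 98/365 = £3,845.3589

£3,845.36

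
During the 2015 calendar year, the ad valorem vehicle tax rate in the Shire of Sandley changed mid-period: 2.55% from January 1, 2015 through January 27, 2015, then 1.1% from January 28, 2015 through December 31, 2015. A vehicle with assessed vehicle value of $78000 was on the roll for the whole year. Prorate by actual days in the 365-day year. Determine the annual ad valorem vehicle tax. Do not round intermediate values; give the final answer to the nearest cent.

$941.66

January 1 – January 27, 2015: 27 days at 2.55% → $78000 × 2.55% × 27/365 = $147.1315
January 28 – December 31, 2015: 338 days at 1.1% → $78000 × 1.1% × 338/365 = $794.5315
Total = $941.6630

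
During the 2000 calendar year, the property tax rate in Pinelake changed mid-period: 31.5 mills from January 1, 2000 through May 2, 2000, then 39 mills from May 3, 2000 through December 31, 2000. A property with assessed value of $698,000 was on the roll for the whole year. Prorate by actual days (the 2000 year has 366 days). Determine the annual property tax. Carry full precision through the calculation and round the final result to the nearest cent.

January 1 – May 2, 2000: 123 days at 31.5 mills → $698,000 × 3.15% × 123/366 = $7,389.0738
May 3 – December 31, 2000: 243 days at 39 mills → $698,000 × 3.9% × 243/366 = $18,073.6230
Total = $25,462.6967

$25,462.70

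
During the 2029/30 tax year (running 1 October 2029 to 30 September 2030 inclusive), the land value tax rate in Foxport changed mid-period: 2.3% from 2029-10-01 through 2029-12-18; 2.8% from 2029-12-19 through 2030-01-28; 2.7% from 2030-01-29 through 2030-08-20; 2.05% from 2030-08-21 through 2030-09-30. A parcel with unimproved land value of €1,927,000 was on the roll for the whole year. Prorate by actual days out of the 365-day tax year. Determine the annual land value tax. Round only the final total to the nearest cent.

2029-10-01 to 2029-12-18: 79 days at 2.3% → €1,927,000 × 2.3% × 79/365 = €9,592.7644
2029-12-19 to 2030-01-28: 41 days at 2.8% → €1,927,000 × 2.8% × 41/365 = €6,060.8110
2030-01-29 to 2030-08-20: 204 days at 2.7% → €1,927,000 × 2.7% × 204/365 = €29,079.2219
2030-08-21 to 2030-09-30: 41 days at 2.05% → €1,927,000 × 2.05% × 41/365 = €4,437.3795
Total = €49,170.1767

€49,170.18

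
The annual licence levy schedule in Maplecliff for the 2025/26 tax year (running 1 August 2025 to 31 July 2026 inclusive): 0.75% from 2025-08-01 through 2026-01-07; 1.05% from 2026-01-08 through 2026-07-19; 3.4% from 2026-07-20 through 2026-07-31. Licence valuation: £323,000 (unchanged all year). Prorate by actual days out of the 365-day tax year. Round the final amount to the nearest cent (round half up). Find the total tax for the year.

£3,216.28

2025-08-01 to 2026-01-07: 160 days at 0.75% → £323,000 × 0.75% × 160/365 = £1,061.9178
2026-01-08 to 2026-07-19: 193 days at 1.05% → £323,000 × 1.05% × 193/365 = £1,793.3137
2026-07-20 to 2026-07-31: 12 days at 3.4% → £323,000 × 3.4% × 12/365 = £361.0521
Total = £3,216.2836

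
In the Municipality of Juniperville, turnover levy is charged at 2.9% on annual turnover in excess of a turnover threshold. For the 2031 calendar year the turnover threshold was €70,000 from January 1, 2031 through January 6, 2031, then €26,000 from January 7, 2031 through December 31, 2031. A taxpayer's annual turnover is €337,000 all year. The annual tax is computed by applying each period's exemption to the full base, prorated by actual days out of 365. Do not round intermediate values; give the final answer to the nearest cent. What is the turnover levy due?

€8,998.02

January 1 – January 6, 2031: 6 days, exemption €70,000 → (€337,000 − €70,000) × 2.9% × 6/365 = €127.2822
January 7 – December 31, 2031: 359 days, exemption €26,000 → (€337,000 − €26,000) × 2.9% × 359/365 = €8,870.7425
Total = €8,998.0247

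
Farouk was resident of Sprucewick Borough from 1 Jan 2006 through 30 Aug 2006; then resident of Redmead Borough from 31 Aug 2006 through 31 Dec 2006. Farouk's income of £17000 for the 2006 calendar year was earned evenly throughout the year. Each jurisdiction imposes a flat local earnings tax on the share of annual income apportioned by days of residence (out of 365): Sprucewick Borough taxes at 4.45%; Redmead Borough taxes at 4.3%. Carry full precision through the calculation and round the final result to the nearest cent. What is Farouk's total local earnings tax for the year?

Sprucewick Borough, 1 Jan – 30 Aug 2006: 242 days → £17000 × 4.45% × 242/365 = £501.5699
Redmead Borough, 31 Aug – 31 Dec 2006: 123 days → £17000 × 4.3% × 123/365 = £246.3370
Total = £747.9068

£747.91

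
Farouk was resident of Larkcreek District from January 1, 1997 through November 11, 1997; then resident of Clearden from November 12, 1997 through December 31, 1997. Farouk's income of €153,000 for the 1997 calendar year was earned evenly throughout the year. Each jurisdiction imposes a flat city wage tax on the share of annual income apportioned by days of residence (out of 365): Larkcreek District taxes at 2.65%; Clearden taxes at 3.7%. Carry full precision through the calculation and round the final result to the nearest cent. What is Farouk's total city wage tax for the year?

€4,274.57

Larkcreek District, January 1 – November 11, 1997: 315 days → €153,000 × 2.65% × 315/365 = €3,499.0890
Clearden, November 12 – December 31, 1997: 50 days → €153,000 × 3.7% × 50/365 = €775.4795
Total = €4,274.5685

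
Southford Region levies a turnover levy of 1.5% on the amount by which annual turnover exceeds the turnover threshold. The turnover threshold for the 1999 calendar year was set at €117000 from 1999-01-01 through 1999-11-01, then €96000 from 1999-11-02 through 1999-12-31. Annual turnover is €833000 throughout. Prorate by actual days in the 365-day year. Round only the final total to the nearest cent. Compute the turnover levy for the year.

€10791.78

1999-01-01 to 1999-11-01: 305 days, exemption €117000 → (€833000 − €117000) × 1.5% × 305/365 = €8974.5205
1999-11-02 to 1999-12-31: 60 days, exemption €96000 → (€833000 − €96000) × 1.5% × 60/365 = €1817.2603
Total = €10791.7808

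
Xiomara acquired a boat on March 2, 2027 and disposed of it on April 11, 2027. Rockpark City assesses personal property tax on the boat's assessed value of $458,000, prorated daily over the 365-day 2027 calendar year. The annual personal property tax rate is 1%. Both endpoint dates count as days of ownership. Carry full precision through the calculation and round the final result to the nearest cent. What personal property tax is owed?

Days held (March 2 – April 11, 2027): 41 out of 365
Tax = $458,000 × 1% × 41/365 = $514.4658

$514.47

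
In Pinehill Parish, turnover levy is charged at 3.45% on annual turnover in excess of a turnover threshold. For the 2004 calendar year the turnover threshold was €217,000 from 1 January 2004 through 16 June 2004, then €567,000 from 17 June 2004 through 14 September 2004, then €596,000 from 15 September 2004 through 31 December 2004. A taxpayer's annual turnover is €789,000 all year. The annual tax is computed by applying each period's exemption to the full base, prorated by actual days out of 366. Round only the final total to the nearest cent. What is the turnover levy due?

1 January – 16 June 2004: 168 days, exemption €217,000 → (€789,000 − €217,000) × 3.45% × 168/366 = €9,058.2295
17 June – 14 September 2004: 90 days, exemption €567,000 → (€789,000 − €567,000) × 3.45% × 90/366 = €1,883.3607
15 September – 31 December 2004: 108 days, exemption €596,000 → (€789,000 − €596,000) × 3.45% × 108/366 = €1,964.8033
Total = €12,906.3934

€12,906.39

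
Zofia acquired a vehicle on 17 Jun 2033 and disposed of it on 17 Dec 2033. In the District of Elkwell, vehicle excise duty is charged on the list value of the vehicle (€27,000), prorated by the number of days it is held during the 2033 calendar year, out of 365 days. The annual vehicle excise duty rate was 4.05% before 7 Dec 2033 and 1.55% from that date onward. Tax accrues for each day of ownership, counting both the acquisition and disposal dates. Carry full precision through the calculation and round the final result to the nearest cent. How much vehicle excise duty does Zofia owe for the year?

17 Jun – 6 Dec 2033: 173 days at 4.05% → €27,000 × 4.05% × 173/365 = €518.2890
7 Dec – 17 Dec 2033: 11 days at 1.55% → €27,000 × 1.55% × 11/365 = €12.6123
Total = €530.9014

€530.90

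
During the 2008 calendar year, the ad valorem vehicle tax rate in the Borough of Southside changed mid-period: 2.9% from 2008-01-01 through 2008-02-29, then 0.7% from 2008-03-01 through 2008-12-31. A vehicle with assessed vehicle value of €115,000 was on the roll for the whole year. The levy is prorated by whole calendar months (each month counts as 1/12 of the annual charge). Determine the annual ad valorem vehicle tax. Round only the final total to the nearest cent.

2008-01-01 to 2008-02-29: 2 months at 2.9% → €115,000 × 2.9% × 2/12 = €555.8333
2008-03-01 to 2008-12-31: 10 months at 0.7% → €115,000 × 0.7% × 10/12 = €670.8333
Total = €1,226.6667

€1,226.67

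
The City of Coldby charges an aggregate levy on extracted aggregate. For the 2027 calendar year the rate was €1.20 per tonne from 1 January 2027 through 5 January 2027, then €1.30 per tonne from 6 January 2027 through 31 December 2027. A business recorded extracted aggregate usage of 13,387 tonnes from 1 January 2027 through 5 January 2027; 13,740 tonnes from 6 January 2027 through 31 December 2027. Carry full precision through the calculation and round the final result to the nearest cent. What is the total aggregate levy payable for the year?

€33,926.40

1 January – 5 January 2027: 13,387 tonnes at €1.20/tonne → €16,064.40
6 January – 31 December 2027: 13,740 tonnes at €1.30/tonne → €17,862.00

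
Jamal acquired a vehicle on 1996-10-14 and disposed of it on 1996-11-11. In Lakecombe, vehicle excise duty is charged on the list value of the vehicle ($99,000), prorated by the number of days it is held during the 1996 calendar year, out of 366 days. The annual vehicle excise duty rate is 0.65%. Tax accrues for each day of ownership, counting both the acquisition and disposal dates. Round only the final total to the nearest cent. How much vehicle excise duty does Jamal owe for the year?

Days held (1996-10-14 to 1996-11-11): 29 out of 366
Tax = $99,000 × 0.65% × 29/366 = $50.9877

$50.99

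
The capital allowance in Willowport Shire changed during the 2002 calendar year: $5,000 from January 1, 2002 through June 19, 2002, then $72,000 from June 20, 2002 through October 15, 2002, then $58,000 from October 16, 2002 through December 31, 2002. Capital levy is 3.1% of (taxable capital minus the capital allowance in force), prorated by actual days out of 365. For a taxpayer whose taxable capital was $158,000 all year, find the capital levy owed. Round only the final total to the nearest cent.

January 1 – June 19, 2002: 170 days, exemption $5,000 → ($158,000 − $5,000) × 3.1% × 170/365 = $2,209.0685
June 20 – October 15, 2002: 118 days, exemption $72,000 → ($158,000 − $72,000) × 3.1% × 118/365 = $861.8849
October 16 – December 31, 2002: 77 days, exemption $58,000 → ($158,000 − $58,000) × 3.1% × 77/365 = $653.9726
Total = $3,724.9260

$3,724.93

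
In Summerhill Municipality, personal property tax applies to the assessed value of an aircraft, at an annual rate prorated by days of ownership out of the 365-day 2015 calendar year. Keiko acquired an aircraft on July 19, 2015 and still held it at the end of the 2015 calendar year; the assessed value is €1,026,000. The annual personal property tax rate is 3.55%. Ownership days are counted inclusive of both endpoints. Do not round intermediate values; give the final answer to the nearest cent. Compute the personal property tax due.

Days held (July 19 – December 31, 2015): 166 out of 365
Tax = €1,026,000 × 3.55% × 166/365 = €16,564.9808

€16,564.98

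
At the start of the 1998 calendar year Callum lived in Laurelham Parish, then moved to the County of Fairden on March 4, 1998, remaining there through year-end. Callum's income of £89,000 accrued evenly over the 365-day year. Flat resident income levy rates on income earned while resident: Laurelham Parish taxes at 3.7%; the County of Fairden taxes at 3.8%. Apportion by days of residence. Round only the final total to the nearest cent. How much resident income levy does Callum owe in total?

Laurelham Parish, January 1 – March 3, 1998: 62 days → £89,000 × 3.7% × 62/365 = £559.3589
The County of Fairden, March 4 – December 31, 1998: 303 days → £89,000 × 3.8% × 303/365 = £2,807.5233
Total = £3,366.8822

£3,366.88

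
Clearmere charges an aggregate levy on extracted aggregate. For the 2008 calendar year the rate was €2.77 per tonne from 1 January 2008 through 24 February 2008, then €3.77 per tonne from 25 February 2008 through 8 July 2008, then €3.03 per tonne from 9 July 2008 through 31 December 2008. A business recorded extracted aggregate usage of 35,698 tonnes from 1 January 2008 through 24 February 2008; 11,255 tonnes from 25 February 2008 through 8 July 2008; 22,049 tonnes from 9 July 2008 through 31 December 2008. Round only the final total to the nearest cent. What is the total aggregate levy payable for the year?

1 January – 24 February 2008: 35,698 tonnes at €2.77/tonne → €98,883.46
25 February – 8 July 2008: 11,255 tonnes at €3.77/tonne → €42,431.35
9 July – 31 December 2008: 22,049 tonnes at €3.03/tonne → €66,808.47

€208,123.28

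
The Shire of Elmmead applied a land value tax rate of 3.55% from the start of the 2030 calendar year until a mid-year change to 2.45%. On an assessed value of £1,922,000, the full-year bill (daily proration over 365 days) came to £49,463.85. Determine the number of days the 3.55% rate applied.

Let d = days at the first rate; then 365 − d days at the second rate.
£1,922,000 × [3.55%·d + 2.45%·(365−d)] / 365 = £49,463.85
Solving gives d = 41, so the new rate took effect on 11 February 2030.

41 days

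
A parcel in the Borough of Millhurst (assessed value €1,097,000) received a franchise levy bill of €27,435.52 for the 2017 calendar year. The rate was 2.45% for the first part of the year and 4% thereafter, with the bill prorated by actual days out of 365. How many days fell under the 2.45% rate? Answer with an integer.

Let d = days at the first rate; then 365 − d days at the second rate.
€1,097,000 × [2.45%·d + 4%·(365−d)] / 365 = €27,435.52
Solving gives d = 353, so the new rate took effect on 20 December 2017.

353 days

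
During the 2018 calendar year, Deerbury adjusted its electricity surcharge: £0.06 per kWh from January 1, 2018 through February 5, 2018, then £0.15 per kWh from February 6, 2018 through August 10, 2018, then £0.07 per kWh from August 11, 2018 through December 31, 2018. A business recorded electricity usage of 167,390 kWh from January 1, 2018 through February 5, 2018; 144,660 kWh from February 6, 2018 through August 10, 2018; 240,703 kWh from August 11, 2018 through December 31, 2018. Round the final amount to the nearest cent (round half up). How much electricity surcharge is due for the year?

£48,591.61

January 1 – February 5, 2018: 167,390 kWh at £0.06/kWh → £10,043.40
February 6 – August 10, 2018: 144,660 kWh at £0.15/kWh → £21,699.00
August 11 – December 31, 2018: 240,703 kWh at £0.07/kWh → £16,849.21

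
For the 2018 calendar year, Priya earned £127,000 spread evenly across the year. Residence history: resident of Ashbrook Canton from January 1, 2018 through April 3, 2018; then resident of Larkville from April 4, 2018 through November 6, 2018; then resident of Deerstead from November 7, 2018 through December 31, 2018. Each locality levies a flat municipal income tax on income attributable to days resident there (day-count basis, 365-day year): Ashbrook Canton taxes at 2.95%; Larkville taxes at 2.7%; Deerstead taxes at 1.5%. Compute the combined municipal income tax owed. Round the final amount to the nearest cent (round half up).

Ashbrook Canton, January 1 – April 3, 2018: 93 days → £127,000 × 2.95% × 93/365 = £954.5877
Larkville, April 4 – November 6, 2018: 217 days → £127,000 × 2.7% × 217/365 = £2,038.6110
Deerstead, November 7 – December 31, 2018: 55 days → £127,000 × 1.5% × 55/365 = £287.0548
Total = £3,280.2534

£3,280.25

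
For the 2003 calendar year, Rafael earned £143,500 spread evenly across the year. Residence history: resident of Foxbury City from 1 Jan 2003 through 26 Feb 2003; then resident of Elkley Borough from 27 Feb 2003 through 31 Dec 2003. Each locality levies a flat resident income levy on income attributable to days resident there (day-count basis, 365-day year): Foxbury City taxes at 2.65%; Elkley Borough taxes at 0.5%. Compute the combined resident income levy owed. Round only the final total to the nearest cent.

Foxbury City, 1 Jan – 26 Feb 2003: 57 days → £143,500 × 2.65% × 57/365 = £593.8541
Elkley Borough, 27 Feb – 31 Dec 2003: 308 days → £143,500 × 0.5% × 308/365 = £605.4521
Total = £1,199.3062

£1,199.31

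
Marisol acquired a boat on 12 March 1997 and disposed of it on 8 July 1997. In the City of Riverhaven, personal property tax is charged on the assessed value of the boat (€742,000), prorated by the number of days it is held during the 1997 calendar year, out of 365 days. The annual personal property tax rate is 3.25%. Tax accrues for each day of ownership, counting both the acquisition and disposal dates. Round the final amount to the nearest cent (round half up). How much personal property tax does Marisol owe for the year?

Days held (12 March – 8 July 1997): 119 out of 365
Tax = €742,000 × 3.25% × 119/365 = €7,862.1507

€7,862.15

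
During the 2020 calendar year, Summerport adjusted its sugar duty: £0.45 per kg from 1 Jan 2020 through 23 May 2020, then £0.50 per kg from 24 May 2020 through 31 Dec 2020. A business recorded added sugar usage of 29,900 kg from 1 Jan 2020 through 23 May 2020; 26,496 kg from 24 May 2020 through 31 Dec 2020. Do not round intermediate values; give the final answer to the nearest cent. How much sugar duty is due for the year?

£26703.00

1 Jan – 23 May 2020: 29,900 kg at £0.45/kg → £13455.00
24 May – 31 Dec 2020: 26,496 kg at £0.50/kg → £13248.00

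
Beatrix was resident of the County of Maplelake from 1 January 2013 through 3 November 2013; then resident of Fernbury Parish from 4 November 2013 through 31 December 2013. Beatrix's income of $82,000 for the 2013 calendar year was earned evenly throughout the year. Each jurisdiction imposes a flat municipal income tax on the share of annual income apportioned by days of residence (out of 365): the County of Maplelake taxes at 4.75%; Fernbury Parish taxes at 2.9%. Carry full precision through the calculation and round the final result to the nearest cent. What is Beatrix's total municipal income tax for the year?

$3,653.94

The County of Maplelake, 1 January – 3 November 2013: 307 days → $82,000 × 4.75% × 307/365 = $3,276.0685
Fernbury Parish, 4 November – 31 December 2013: 58 days → $82,000 × 2.9% × 58/365 = $377.8740
Total = $3,653.9425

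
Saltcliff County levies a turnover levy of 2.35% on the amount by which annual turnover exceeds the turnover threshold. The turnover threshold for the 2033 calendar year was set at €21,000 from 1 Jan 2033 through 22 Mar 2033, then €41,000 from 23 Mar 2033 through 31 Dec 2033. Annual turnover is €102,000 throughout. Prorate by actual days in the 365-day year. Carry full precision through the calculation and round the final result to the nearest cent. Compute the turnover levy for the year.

€1,537.80

1 Jan – 22 Mar 2033: 81 days, exemption €21,000 → (€102,000 − €21,000) × 2.35% × 81/365 = €422.4205
23 Mar – 31 Dec 2033: 284 days, exemption €41,000 → (€102,000 − €41,000) × 2.35% × 284/365 = €1,115.3808
Total = €1,537.8014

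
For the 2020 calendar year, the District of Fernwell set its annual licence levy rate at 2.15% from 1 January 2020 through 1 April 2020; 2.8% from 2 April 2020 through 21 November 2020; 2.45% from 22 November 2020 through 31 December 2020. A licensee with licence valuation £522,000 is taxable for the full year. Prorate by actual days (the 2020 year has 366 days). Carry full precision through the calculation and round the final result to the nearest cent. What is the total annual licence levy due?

1 January – 1 April 2020: 92 days at 2.15% → £522,000 × 2.15% × 92/366 = £2,821.0820
2 April – 21 November 2020: 234 days at 2.8% → £522,000 × 2.8% × 234/366 = £9,344.6557
22 November – 31 December 2020: 40 days at 2.45% → £522,000 × 2.45% × 40/366 = £1,397.7049
Total = £13,563.4426

£13,563.44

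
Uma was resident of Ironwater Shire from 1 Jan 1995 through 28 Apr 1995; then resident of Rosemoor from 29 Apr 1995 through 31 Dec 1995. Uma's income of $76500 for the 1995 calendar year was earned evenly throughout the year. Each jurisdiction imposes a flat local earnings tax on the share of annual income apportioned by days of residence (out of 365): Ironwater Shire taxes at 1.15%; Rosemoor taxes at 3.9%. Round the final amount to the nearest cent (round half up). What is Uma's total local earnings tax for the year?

Ironwater Shire, 1 Jan – 28 Apr 1995: 118 days → $76500 × 1.15% × 118/365 = $284.4123
Rosemoor, 29 Apr – 31 Dec 1995: 247 days → $76500 × 3.9% × 247/365 = $2018.9712
Total = $2303.3836

$2303.38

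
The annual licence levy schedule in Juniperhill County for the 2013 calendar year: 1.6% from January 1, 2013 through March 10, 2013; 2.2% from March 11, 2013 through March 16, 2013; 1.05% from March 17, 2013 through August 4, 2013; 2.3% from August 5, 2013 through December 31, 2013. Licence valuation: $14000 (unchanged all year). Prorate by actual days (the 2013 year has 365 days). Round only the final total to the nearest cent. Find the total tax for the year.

$235.64

January 1 – March 10, 2013: 69 days at 1.6% → $14000 × 1.6% × 69/365 = $42.3452
March 11 – March 16, 2013: 6 days at 2.2% → $14000 × 2.2% × 6/365 = $5.0630
March 17 – August 4, 2013: 141 days at 1.05% → $14000 × 1.05% × 141/365 = $56.7863
August 5 – December 31, 2013: 149 days at 2.3% → $14000 × 2.3% × 149/365 = $131.4466
Total = $235.6411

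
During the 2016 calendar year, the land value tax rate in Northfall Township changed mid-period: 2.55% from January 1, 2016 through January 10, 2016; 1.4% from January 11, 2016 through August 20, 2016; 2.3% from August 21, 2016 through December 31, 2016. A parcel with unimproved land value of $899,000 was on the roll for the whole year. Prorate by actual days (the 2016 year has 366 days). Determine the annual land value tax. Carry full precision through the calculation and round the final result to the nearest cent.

$15,808.64

January 1 – January 10, 2016: 10 days at 2.55% → $899,000 × 2.55% × 10/366 = $626.3525
January 11 – August 20, 2016: 223 days at 1.4% → $899,000 × 1.4% × 223/366 = $7,668.5191
August 21 – December 31, 2016: 133 days at 2.3% → $899,000 × 2.3% × 133/366 = $7,513.7732
Total = $15,808.6448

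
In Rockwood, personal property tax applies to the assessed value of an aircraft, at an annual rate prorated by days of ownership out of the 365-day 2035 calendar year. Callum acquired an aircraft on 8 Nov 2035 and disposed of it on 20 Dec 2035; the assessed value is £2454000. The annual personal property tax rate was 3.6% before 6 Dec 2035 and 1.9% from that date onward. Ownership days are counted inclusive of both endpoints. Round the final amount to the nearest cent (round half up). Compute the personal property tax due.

£8693.21

8 Nov – 5 Dec 2035: 28 days at 3.6% → £2454000 × 3.6% × 28/365 = £6777.0740
6 Dec – 20 Dec 2035: 15 days at 1.9% → £2454000 × 1.9% × 15/365 = £1916.1370
Total = £8693.2110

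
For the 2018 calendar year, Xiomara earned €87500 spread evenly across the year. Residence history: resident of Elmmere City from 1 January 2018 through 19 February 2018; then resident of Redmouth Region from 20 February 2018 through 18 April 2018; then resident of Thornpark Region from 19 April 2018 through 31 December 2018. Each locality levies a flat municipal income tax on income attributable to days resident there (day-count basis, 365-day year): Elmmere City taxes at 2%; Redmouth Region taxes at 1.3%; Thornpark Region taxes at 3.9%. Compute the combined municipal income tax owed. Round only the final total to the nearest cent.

Elmmere City, 1 January – 19 February 2018: 50 days → €87500 × 2% × 50/365 = €239.7260
Redmouth Region, 20 February – 18 April 2018: 58 days → €87500 × 1.3% × 58/365 = €180.7534
Thornpark Region, 19 April – 31 December 2018: 257 days → €87500 × 3.9% × 257/365 = €2402.7740
Total = €2823.2534

€2823.25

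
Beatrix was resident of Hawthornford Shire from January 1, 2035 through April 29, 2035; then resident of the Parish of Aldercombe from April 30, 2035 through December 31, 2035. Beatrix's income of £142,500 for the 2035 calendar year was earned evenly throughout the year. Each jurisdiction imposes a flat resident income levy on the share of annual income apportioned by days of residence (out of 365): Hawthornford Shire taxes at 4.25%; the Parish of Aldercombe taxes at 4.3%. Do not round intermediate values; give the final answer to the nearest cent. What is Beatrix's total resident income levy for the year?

£6,104.27

Hawthornford Shire, January 1 – April 29, 2035: 119 days → £142,500 × 4.25% × 119/365 = £1,974.5034
The Parish of Aldercombe, April 30 – December 31, 2035: 246 days → £142,500 × 4.3% × 246/365 = £4,129.7671
Total = £6,104.2705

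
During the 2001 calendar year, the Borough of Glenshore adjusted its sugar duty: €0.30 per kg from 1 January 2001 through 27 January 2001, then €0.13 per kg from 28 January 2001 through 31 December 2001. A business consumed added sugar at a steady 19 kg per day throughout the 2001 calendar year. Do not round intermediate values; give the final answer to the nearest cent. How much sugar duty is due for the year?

€988.76

1 January – 27 January 2001: 27 days × 19 kg/day = 513 kg at €0.30/kg → €153.90
28 January – 31 December 2001: 338 days × 19 kg/day = 6,422 kg at €0.13/kg → €834.86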